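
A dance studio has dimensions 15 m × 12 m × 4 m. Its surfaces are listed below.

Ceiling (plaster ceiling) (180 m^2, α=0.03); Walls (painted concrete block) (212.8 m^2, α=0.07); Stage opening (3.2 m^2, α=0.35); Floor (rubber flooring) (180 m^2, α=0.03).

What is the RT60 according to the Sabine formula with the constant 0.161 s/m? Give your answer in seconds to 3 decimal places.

A = Σ Sᵢαᵢ = 180×0.03 + 212.8×0.07 + 3.2×0.35 + 180×0.03 = 26.816 sabins.
Volume V = 15 × 12 × 4 = 720 m³.
RT60 = 0.161 · V / A = 0.161 × 720 / 26.816 = 4.323 s.

4.323 sec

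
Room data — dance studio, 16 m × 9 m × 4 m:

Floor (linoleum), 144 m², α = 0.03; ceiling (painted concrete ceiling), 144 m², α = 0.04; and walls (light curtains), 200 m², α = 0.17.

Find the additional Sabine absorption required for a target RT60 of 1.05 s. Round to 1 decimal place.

44.2 sabins

Equivalent absorption area: A₁ = 144×0.03 + 144×0.04 + 200×0.17 = 44.080 m².
V = 576 m³. Required absorption A₂ = 0.161 × 576 / 1.05 = 88.320 sabins.
Additional absorption ΔA = 88.320 − 44.080 = 44.2 sabins.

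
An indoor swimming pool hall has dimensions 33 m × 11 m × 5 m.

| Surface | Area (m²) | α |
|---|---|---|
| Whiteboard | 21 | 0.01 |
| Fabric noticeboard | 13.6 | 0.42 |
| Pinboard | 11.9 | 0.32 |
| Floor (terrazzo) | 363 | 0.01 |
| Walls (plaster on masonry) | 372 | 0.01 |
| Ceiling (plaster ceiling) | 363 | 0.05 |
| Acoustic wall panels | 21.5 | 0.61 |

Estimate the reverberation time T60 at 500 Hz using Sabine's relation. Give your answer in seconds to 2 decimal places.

6.04 sec

A = Σ Sᵢαᵢ = 21*0.01 + 13.6*0.42 + 11.9*0.32 + 363*0.01 + 372*0.01 + 363*0.05 + 21.5*0.61 = 48.345 sabins.
Room volume: 1815 m³.
Sabine: RT60 = 0.161 × 1815 / 48.345 = 6.04 s.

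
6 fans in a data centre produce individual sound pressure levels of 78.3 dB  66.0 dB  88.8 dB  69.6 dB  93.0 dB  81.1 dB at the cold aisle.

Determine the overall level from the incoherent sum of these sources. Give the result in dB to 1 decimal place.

Sum in the linear (power) domain: Σ 10^(Lᵢ/10) = 10^(78.3/10) + 10^(66.0/10) + 10^(88.8/10) + 10^(69.6/10) + 10^(93.0/10) + 10^(81.1/10) = 2.963e+09.
Combined level = 10 log₁₀(2.963e+09) = 94.7 dB.

94.7 dB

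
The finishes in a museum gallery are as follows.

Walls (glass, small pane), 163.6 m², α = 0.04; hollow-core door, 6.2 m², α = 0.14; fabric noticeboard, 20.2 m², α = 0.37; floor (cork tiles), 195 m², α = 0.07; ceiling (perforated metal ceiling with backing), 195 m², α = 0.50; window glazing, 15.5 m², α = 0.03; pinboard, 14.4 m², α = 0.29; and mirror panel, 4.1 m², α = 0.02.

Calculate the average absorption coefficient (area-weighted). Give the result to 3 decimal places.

S = Σ Sᵢ = 163.6 + 6.2 + 20.2 + 195 + 195 + 15.5 + 14.4 + 4.1 = 614.0 m².
Weighted sum Σ Sα = 130.759.
ᾱ = 130.759 / 614.0 = 0.213.

0.213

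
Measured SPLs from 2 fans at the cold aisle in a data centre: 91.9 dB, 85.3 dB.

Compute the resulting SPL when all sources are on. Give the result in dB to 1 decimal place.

92.8 dB

Converting to relative power and adding: 10^(91.9/10) + 10^(85.3/10) = 1.888e+09.
Combined level = 10 log₁₀(1.888e+09) = 92.8 dB.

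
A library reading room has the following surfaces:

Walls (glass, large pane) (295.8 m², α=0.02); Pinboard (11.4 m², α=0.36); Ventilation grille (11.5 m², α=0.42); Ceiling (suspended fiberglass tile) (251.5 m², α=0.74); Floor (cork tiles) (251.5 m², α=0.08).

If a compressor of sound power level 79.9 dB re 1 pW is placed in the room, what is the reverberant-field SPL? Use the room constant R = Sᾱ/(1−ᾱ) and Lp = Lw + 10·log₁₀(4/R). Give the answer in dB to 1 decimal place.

A = 221.080 sabins; S = 821.7 m².
ᾱ = 0.2691, so room constant R = A/(1−ᾱ) = 302.476 m².
Lp = Lw + 10 log₁₀(4/R) = 79.9 -18.79 = 61.1 dB.

61.1 dB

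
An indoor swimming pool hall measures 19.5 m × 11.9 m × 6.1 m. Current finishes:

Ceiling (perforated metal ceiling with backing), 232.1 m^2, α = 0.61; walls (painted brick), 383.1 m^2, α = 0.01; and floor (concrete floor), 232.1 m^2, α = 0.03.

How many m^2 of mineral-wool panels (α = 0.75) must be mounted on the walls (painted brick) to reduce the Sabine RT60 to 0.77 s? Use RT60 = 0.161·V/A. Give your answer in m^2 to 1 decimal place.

Equivalent absorption area: A₁ = 232.1*0.61 + 383.1*0.01 + 232.1*0.03 = 152.375 m^2.
V = 1415.505 m³. Target absorption A₂ = 0.161 × 1415.505 / 0.77 = 295.969 sabins.
Absorption to add: 295.969 − 152.375 = 143.594 sabins.
Each m^2 of panel replacing the walls (painted brick) adds (0.75 − 0.01) = 0.74 sabins.
Area = ΔA/Δα = 143.594/0.74 = 194.0 m^2.

194.0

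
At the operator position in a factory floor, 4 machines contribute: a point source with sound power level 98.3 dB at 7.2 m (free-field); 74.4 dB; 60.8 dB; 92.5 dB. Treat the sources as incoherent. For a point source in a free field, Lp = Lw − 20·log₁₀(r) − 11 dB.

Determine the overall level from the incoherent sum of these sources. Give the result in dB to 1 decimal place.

92.6 dB

Source at 7.2 m: Lp = 98.3 − 20·log₁₀(7.2) − 11 = 70.2 dB.
Converting to relative power and adding: 10^(70.2/10) + 10^(74.4/10) + 10^(60.8/10) + 10^(92.5/10) = 1.817e+09.
Combined level = 10 log₁₀(1.817e+09) = 92.6 dB.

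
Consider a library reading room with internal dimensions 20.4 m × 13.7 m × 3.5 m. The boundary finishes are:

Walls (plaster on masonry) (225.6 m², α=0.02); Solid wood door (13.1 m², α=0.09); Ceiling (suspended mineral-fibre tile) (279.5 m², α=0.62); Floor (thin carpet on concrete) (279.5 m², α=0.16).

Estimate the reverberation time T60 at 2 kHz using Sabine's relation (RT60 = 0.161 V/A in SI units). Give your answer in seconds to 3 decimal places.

0.704 sec

Equivalent absorption area: A = 225.6·0.02 + 13.1·0.09 + 279.5·0.62 + 279.5·0.16 = 223.701 m².
Room volume: 978.18 m³.
RT60 = 0.161 · V / A = 0.161 × 978.18 / 223.701 = 0.704 s.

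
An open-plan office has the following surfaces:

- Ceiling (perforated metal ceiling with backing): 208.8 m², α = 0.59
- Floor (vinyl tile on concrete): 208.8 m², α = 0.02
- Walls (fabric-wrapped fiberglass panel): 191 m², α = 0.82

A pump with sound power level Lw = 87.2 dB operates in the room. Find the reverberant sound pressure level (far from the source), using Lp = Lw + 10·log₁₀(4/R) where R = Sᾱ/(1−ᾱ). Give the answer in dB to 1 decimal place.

Σ(Sᵢαᵢ) = 208.8·0.59 + 208.8·0.02 + 191·0.82 = 283.988; total area S = 608.6 m².
ᾱ = 283.988/608.6 = 0.4666; R = Sᾱ/(1−ᾱ) = 283.988/(1−0.4666) = 532.411 m².
Lp = Lw + 10 log₁₀(4/R) = 87.2 -21.24 = 66.0 dB.

66.0 dB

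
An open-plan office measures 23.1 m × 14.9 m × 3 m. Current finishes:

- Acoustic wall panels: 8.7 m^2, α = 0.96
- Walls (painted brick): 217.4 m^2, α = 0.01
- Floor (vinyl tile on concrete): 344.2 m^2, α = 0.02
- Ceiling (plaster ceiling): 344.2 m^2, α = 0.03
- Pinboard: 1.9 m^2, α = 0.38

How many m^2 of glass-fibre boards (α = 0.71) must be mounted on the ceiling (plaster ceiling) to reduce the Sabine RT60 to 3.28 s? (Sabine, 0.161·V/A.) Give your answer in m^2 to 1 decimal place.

Summing Sᵢαᵢ: 8.352 + 2.174 + 6.884 + 10.326 + 0.722 → A₁ = 28.458 sabins.
V = 1032.57 m³. Target absorption A₂ = 0.161 × 1032.57 / 3.28 = 50.684 sabins.
ΔA needed = 50.684 − 28.458 = 22.226 sabins.
Net gain per m^2: Δα = 0.71 − 0.03 = 0.68.
Panel area = 22.226 / 0.68 = 32.7 m^2.

32.7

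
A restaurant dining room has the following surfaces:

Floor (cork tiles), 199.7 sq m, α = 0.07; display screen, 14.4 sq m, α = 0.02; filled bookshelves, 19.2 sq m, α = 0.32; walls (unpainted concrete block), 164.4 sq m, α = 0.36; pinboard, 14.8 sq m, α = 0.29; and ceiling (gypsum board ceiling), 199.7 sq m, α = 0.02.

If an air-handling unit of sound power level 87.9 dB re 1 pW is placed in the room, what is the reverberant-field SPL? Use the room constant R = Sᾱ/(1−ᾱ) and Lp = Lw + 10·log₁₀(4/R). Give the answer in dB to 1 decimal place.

A = 87.881 sabins; S = 612.2 sq m.
ᾱ = 0.1435, so room constant R = A/(1−ᾱ) = 102.605 sq m.
Lp = 87.9 + 10·log₁₀(4/102.605) = 87.9 + (-14.09) = 73.8 dB.

73.8 dB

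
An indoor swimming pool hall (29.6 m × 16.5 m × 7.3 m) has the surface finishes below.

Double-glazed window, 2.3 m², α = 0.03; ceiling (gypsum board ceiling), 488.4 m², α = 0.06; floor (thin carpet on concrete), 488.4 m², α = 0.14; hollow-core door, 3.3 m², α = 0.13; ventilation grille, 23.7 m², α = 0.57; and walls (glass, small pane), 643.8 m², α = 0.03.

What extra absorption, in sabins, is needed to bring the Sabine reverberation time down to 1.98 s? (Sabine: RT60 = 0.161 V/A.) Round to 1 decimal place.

158.9 sabins

A₁ = Σ Sᵢαᵢ = 2.3*0.03 + 488.4*0.06 + 488.4*0.14 + 3.3*0.13 + 23.7*0.57 + 643.8*0.03 = 131.001 sabins.
V = 3565.32 m³. Required absorption A₂ = 0.161 × 3565.32 / 1.98 = 289.907 sabins.
Additional absorption ΔA = 289.907 − 131.001 = 158.9 sabins.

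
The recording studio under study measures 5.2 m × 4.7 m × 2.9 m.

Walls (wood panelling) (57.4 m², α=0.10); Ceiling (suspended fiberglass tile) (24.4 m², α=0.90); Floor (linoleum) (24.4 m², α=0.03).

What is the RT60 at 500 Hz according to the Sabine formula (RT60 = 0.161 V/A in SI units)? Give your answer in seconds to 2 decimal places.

Total absorption A = 57.4×0.10 + 24.4×0.90 + 24.4×0.03
  = 5.740 + 21.960 + 0.732 = 28.432 m² sabins.
V = 5.2·4.7·2.9 = 70.876 m³.
RT60 = 0.161 · V / A = 0.161 × 70.876 / 28.432 = 0.40 s.

0.40 sec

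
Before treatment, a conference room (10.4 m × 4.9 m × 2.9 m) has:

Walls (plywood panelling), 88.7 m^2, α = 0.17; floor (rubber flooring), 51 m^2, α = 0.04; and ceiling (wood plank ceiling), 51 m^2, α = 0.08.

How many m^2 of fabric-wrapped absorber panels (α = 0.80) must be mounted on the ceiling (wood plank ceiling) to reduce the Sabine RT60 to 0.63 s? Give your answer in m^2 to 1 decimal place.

Equivalent absorption area: A₁ = 88.7·0.17 + 51·0.04 + 51·0.08 = 21.199 m^2.
Required A₂ = 0.161·147.784/0.63 = 37.767 sabins.
ΔA needed = 37.767 − 21.199 = 16.568 sabins.
Net gain per m^2: Δα = 0.80 − 0.08 = 0.72.
Area = ΔA/Δα = 16.568/0.72 = 23.0 m^2.

23.0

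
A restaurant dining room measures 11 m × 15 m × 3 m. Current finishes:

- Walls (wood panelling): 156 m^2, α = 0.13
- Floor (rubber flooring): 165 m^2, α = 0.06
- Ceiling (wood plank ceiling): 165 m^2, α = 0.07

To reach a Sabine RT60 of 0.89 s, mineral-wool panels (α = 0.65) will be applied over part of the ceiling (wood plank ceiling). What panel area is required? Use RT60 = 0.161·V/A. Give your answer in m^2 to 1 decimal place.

Summing Sᵢαᵢ: 20.280 + 9.900 + 11.550 → A₁ = 41.730 sabins.
V = 495 m³. Target absorption A₂ = 0.161 × 495 / 0.89 = 89.545 sabins.
ΔA needed = 89.545 − 41.730 = 47.815 sabins.
Net gain per m^2: Δα = 0.65 − 0.07 = 0.58.
Panel area = 47.815 / 0.58 = 82.4 m^2.

82.4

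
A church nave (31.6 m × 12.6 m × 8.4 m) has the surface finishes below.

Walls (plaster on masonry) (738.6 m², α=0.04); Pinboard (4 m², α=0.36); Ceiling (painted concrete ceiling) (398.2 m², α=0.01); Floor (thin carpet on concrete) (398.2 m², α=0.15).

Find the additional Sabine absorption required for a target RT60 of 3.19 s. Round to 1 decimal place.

A₁ = Σ Sᵢαᵢ = 738.6*0.04 + 4*0.36 + 398.2*0.01 + 398.2*0.15 = 94.696 sabins.
Target A₂ = 0.161·3344.544/3.19 = 168.800 sabins (V = 3344.544 m³).
Additional absorption ΔA = 168.800 − 94.696 = 74.1 sabins.

74.1 sabins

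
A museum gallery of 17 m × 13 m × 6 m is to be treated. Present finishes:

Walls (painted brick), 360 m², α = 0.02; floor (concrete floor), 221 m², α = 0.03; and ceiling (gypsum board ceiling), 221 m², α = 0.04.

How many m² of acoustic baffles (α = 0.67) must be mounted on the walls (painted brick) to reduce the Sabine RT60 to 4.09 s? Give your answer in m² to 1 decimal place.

45.4

Summing Sᵢαᵢ: 7.200 + 6.630 + 8.840 → A₁ = 22.670 sabins.
V = 1326 m³. Target absorption A₂ = 0.161 × 1326 / 4.09 = 52.197 sabins.
Absorption to add: 52.197 − 22.670 = 29.527 sabins.
Each m² of panel replacing the walls (painted brick) adds (0.67 − 0.02) = 0.65 sabins.
Panel area = 29.527 / 0.65 = 45.4 m².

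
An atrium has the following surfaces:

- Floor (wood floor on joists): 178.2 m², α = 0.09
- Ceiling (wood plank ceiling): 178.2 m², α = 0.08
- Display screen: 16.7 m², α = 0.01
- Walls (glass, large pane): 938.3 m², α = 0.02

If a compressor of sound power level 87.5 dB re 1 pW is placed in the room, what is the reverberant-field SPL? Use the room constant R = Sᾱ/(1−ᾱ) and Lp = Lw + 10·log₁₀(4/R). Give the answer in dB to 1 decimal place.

A = 49.227 sabins; S = 1311.4 m².
ᾱ = 49.227/1311.4 = 0.0375; R = Sᾱ/(1−ᾱ) = 49.227/(1−0.0375) = 51.145 m².
Lp = 87.5 + 10·log₁₀(4/51.145) = 87.5 + (-11.07) = 76.4 dB.

76.4 dB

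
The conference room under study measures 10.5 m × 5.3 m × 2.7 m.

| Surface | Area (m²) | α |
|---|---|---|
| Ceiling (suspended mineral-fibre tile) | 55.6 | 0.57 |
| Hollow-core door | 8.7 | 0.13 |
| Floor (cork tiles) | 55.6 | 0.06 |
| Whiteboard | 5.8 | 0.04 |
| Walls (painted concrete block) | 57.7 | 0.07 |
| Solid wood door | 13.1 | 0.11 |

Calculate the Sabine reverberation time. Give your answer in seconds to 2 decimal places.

Summing Sᵢαᵢ: 31.692 + 1.131 + 3.336 + 0.232 + 4.039 + 1.441 → A = 41.871 sabins.
Volume V = 10.5 × 5.3 × 2.7 = 150.255 m³.
Sabine: RT60 = 0.161 × 150.255 / 41.871 = 0.58 s.

0.58 seconds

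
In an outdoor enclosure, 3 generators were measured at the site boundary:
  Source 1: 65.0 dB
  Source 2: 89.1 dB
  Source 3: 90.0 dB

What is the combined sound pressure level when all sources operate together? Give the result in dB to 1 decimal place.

92.6 dB

Sum in the linear (power) domain: Σ 10^(Lᵢ/10) = 10^(65.0/10) + 10^(89.1/10) + 10^(90.0/10) = 1.816e+09.
Combined level = 10 log₁₀(1.816e+09) = 92.6 dB.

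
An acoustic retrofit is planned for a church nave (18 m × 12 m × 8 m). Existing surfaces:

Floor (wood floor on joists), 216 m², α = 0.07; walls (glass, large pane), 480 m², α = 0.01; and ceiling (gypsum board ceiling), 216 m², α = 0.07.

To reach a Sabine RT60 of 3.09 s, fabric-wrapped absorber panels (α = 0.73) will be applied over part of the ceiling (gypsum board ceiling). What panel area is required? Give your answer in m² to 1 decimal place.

Total absorption A₁ = 216*0.07 + 480*0.01 + 216*0.07
  = 15.120 + 4.800 + 15.120 = 35.040 m² sabins.
Required A₂ = 0.161·1728/3.09 = 90.035 sabins.
Absorption to add: 90.035 − 35.040 = 54.995 sabins.
Each m² of panel replacing the ceiling (gypsum board ceiling) adds (0.73 − 0.07) = 0.66 sabins.
Panel area = 54.995 / 0.66 = 83.3 m².

83.3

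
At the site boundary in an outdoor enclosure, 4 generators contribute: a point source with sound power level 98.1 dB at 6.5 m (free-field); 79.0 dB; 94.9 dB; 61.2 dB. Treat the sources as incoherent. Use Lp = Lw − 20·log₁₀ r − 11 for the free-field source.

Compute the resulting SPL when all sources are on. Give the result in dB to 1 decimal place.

95.0 dB

Source at 6.5 m: Lp = 98.1 − 20·log₁₀(6.5) − 11 = 70.8 dB.
Converting to relative power and adding: 10^(70.8/10) + 10^(79.0/10) + 10^(94.9/10) + 10^(61.2/10) = 3.183e+09.
L_total = 10·log₁₀(3.183e+09) = 95.0 dB.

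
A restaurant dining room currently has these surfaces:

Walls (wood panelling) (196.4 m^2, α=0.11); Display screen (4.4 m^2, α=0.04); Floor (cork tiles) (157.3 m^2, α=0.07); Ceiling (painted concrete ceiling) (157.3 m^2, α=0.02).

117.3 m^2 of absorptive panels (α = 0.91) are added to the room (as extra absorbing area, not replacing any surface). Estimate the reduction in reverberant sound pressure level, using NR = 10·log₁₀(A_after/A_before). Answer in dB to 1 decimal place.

Summing Sᵢαᵢ: 21.604 + 0.176 + 11.011 + 3.146 → A_before = 35.937 sabins.
Treatment contributes 117.3·0.91 = 106.743 sabins.
A_after = 35.937 + 106.743 = 142.680 sabins.
Reduction = 10 log₁₀(A_after/A_before) = 10 log₁₀(3.9703) = 6.0 dB.

6.0 dB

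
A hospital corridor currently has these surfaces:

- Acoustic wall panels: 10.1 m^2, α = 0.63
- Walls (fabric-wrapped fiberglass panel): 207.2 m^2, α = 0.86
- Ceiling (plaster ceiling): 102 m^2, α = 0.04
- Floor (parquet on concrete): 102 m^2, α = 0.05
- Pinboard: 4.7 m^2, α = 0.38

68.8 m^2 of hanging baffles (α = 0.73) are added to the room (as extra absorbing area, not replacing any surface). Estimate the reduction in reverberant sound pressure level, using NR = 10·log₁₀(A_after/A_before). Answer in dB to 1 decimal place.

Summing Sᵢαᵢ: 6.363 + 178.192 + 4.080 + 5.100 + 1.786 → A_before = 195.521 sabins.
Treatment contributes 68.8·0.73 = 50.224 sabins.
A_after = 195.521 + 50.224 = 245.745 sabins.
NR = 10·log₁₀(245.745/195.521) = 1.0 dB.

1.0 dB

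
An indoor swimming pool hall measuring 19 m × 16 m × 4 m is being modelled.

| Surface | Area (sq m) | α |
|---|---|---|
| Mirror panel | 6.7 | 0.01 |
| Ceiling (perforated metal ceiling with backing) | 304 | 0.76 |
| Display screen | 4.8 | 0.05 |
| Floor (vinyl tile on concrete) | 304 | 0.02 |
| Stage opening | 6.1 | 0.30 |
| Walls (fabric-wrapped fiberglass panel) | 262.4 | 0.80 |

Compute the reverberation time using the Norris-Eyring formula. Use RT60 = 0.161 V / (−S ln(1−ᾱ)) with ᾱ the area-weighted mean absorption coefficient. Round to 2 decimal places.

S = Σ Sᵢ = 888.0 sq m.
Absorption A = 6.7×0.01 + 304×0.76 + 4.8×0.05 + 304×0.02 + 6.1×0.30 + 262.4×0.80 = 449.177 sabins.
Mean coefficient ᾱ = A/S = 0.5058.
−S·ln(1−ᾱ) = −888.0 × ln(1 − 0.5058) = 625.876.
V = 19 × 16 × 4 = 1216 m³.
RT60 = 0.161 × 1216 / 625.876 = 0.31 s.

0.31 seconds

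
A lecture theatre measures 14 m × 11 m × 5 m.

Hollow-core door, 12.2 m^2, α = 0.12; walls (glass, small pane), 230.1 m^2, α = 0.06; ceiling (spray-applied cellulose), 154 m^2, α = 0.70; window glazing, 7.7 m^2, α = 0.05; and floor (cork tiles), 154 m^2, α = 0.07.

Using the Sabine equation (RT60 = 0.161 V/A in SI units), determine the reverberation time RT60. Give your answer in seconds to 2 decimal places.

Equivalent absorption area: A = 12.2×0.12 + 230.1×0.06 + 154×0.70 + 7.7×0.05 + 154×0.07 = 134.235 m^2.
V = 14·11·5 = 770 m³.
Sabine: RT60 = 0.161 × 770 / 134.235 = 0.92 s.

0.92 sec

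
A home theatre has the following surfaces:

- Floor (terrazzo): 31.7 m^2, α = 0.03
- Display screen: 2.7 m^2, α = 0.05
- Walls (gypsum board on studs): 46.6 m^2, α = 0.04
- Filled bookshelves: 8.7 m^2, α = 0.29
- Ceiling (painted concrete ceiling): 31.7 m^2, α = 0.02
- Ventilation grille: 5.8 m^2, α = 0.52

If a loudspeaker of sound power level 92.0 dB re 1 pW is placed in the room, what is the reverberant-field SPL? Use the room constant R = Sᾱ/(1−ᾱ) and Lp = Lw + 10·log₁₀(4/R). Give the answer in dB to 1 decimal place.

A = 9.123 sabins; S = 127.2 m^2.
ᾱ = 9.123/127.2 = 0.0717; R = Sᾱ/(1−ᾱ) = 9.123/(1−0.0717) = 9.828 m^2.
Lp = 92.0 + 10·log₁₀(4/9.828) = 92.0 + (-3.90) = 88.1 dB.

88.1 dB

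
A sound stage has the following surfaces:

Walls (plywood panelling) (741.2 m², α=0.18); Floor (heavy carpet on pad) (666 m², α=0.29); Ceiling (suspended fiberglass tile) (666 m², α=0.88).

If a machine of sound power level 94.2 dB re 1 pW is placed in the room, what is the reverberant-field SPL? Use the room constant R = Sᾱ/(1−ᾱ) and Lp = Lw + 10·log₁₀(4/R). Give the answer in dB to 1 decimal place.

68.1 dB

A = 912.636 sabins; S = 2073.2 m².
ᾱ = 0.4402, so room constant R = A/(1−ᾱ) = 1630.289 m².
Lp = Lw + 10 log₁₀(4/R) = 94.2 -26.10 = 68.1 dB.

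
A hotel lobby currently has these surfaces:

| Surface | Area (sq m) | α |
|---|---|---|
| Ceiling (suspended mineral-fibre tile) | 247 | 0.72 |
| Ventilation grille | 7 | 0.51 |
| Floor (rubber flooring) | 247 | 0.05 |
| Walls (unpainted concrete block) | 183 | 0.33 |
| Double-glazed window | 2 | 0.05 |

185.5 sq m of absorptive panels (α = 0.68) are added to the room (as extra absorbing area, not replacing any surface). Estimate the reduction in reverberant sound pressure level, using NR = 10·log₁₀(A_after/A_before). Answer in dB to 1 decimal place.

Equivalent absorption area: A_before = 247·0.72 + 7·0.51 + 247·0.05 + 183·0.33 + 2·0.05 = 254.250 sq m.
Added absorption = 185.5 × 0.68 = 126.140 sabins.
A_after = 254.250 + 126.140 = 380.390 sabins.
NR = 10·log₁₀(380.390/254.250) = 1.7 dB.

1.7 dB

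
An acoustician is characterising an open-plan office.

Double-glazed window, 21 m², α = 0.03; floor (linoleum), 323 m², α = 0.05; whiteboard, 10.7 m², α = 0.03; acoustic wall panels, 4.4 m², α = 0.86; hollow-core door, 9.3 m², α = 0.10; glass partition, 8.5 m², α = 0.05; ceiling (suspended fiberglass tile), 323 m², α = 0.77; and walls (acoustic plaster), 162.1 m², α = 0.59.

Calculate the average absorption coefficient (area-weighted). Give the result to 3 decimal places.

0.425

Total surface area S = 862.0 m².
Weighted sum Σ Sα = 366.589.
ᾱ = 366.589 / 862.0 = 0.425.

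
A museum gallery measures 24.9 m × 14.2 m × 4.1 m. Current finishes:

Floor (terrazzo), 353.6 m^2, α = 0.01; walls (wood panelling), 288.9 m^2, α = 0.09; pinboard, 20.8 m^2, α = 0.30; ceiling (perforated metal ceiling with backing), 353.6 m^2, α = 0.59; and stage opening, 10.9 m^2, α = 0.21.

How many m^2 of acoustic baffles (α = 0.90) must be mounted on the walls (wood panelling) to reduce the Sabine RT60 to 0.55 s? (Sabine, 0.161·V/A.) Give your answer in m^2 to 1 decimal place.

219.3

Equivalent absorption area: A₁ = 353.6·0.01 + 288.9·0.09 + 20.8·0.30 + 353.6·0.59 + 10.9·0.21 = 246.690 m^2.
Required A₂ = 0.161·1449.678/0.55 = 424.360 sabins.
Absorption to add: 424.360 − 246.690 = 177.670 sabins.
Each m^2 of panel replacing the walls (wood panelling) adds (0.90 − 0.09) = 0.81 sabins.
Panel area = 177.670 / 0.81 = 219.3 m^2.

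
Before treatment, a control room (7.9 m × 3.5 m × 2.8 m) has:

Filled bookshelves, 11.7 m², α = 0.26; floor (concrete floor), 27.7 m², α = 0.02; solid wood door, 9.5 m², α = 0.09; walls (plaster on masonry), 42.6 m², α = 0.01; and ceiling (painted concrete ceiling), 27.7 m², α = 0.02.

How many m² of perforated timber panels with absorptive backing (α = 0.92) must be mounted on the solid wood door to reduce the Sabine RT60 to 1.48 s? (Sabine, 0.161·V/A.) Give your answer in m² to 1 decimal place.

Equivalent absorption area: A₁ = 11.7·0.26 + 27.7·0.02 + 9.5·0.09 + 42.6·0.01 + 27.7·0.02 = 5.431 m².
V = 77.42 m³. Target absorption A₂ = 0.161 × 77.42 / 1.48 = 8.422 sabins.
Absorption to add: 8.422 − 5.431 = 2.991 sabins.
Net gain per m²: Δα = 0.92 − 0.09 = 0.83.
Panel area = 2.991 / 0.83 = 3.6 m².

3.6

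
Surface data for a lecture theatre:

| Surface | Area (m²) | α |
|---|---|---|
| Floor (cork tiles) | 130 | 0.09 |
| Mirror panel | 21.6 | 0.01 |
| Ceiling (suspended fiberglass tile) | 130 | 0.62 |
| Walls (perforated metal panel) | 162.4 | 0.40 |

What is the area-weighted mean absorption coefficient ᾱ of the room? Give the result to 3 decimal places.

S = Σ Sᵢ = 130 + 21.6 + 130 + 162.4 = 444.0 m².
A = 130×0.09 + 21.6×0.01 + 130×0.62 + 162.4×0.40 = 157.476 sabins.
ᾱ = A/S = 0.355.

0.355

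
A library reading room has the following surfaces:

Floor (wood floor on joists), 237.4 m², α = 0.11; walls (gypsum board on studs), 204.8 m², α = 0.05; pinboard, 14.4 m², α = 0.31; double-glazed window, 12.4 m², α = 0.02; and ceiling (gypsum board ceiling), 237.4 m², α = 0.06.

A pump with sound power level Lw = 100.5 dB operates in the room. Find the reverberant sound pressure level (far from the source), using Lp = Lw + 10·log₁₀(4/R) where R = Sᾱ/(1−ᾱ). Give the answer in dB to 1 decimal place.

A = 55.310 sabins; S = 706.4 m².
ᾱ = 55.310/706.4 = 0.0783; R = Sᾱ/(1−ᾱ) = 55.310/(1−0.0783) = 60.009 m².
Lp = Lw + 10 log₁₀(4/R) = 100.5 -11.76 = 88.7 dB.

88.7 dB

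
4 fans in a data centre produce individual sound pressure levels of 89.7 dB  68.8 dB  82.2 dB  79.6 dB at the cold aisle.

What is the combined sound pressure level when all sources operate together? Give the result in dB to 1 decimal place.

90.8 dB

Converting to relative power and adding: 10^(89.7/10) + 10^(68.8/10) + 10^(82.2/10) + 10^(79.6/10) = 1.198e+09.
Combined level = 10 log₁₀(1.198e+09) = 90.8 dB.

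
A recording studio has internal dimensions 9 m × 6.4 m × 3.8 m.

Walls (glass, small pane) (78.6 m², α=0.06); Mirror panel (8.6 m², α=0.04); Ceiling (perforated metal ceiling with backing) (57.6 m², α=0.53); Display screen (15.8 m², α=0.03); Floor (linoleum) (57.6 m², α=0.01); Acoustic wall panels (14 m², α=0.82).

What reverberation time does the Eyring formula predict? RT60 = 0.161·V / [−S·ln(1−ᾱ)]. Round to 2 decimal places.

Total surface area S = 78.6 + 8.6 + 57.6 + 15.8 + 57.6 + 14 = 232.2 m².
Absorption A = 78.6×0.06 + 8.6×0.04 + 57.6×0.53 + 15.8×0.03 + 57.6×0.01 + 14×0.82 = 48.118 sabins.
ᾱ = 48.118 / 232.2 = 0.2072.
−S·ln(1−ᾱ) = −232.2 × ln(1 − 0.2072) = 53.913.
V = 9 × 6.4 × 3.8 = 218.88 m³.
T = 0.161·V/[−S·ln(1−ᾱ)] = 0.161·218.88/53.913 = 0.65 s.

0.65 seconds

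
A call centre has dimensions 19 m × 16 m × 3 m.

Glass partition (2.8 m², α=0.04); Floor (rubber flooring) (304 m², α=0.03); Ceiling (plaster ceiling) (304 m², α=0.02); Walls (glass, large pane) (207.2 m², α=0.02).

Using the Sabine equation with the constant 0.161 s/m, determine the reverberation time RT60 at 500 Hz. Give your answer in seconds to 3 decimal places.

Total absorption A = 2.8×0.04 + 304×0.03 + 304×0.02 + 207.2×0.02
  = 0.112 + 9.120 + 6.080 + 4.144 = 19.456 m² sabins.
V = 19·16·3 = 912 m³.
RT60 = 0.161 · V / A = 0.161 × 912 / 19.456 = 7.547 s.

7.547 sec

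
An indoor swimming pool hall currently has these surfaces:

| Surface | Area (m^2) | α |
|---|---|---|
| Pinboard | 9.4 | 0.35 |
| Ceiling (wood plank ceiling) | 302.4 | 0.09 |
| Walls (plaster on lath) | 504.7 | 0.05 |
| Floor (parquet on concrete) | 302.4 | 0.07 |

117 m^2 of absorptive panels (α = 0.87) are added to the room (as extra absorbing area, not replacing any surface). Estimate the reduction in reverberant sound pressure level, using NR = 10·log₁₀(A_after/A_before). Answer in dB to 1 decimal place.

Total absorption A_before = 9.4×0.35 + 302.4×0.09 + 504.7×0.05 + 302.4×0.07
  = 3.290 + 27.216 + 25.235 + 21.168 = 76.909 m^2 sabins.
Added absorption = 117 × 0.87 = 101.790 sabins.
A_after = 76.909 + 101.790 = 178.699 sabins.
Reduction = 10 log₁₀(A_after/A_before) = 10 log₁₀(2.3235) = 3.7 dB.

3.7 dB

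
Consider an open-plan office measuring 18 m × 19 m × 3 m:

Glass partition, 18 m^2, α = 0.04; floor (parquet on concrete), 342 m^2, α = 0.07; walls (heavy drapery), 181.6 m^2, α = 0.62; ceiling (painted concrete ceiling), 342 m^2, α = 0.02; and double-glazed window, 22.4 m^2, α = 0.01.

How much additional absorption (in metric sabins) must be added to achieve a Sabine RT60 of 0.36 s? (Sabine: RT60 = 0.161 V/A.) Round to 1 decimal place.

A₁ = Σ Sᵢαᵢ = 18×0.04 + 342×0.07 + 181.6×0.62 + 342×0.02 + 22.4×0.01 = 144.316 sabins.
For T = 0.36 s, need A₂ = 0.161·V/T = 0.161·1026/0.36 = 458.850 sabins.
Additional absorption ΔA = 458.850 − 144.316 = 314.5 sabins.

314.5 sabins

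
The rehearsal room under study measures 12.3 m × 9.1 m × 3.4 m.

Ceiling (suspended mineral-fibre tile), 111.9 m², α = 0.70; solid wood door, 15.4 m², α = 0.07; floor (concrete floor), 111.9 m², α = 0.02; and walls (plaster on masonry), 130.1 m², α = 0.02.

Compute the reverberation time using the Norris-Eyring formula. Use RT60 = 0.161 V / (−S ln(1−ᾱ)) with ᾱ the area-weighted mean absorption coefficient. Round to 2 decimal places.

S = Σ Sᵢ = 369.3 m².
Absorption A = 111.9×0.70 + 15.4×0.07 + 111.9×0.02 + 130.1×0.02 = 84.248 sabins.
Mean coefficient ᾱ = A/S = 0.2281.
Eyring denominator: −S ln(1−ᾱ) = 95.612.
V = 12.3 × 9.1 × 3.4 = 380.562 m³.
T = 0.161·V/[−S·ln(1−ᾱ)] = 0.161·380.562/95.612 = 0.64 s.

0.64 sec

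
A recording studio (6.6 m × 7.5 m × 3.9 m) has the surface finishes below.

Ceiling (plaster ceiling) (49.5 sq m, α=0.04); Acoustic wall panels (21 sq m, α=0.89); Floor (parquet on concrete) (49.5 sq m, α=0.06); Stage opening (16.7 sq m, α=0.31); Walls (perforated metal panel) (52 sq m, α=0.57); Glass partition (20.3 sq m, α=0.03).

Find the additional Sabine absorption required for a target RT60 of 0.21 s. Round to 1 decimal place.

88.9 sabins

A₁ = Σ Sᵢαᵢ = 49.5*0.04 + 21*0.89 + 49.5*0.06 + 16.7*0.31 + 52*0.57 + 20.3*0.03 = 59.066 sabins.
V = 193.05 m³. Required absorption A₂ = 0.161 × 193.05 / 0.21 = 148.005 sabins.
ΔA = A₂ − A₁ = 148.005 − 59.066 = 88.9 sabins.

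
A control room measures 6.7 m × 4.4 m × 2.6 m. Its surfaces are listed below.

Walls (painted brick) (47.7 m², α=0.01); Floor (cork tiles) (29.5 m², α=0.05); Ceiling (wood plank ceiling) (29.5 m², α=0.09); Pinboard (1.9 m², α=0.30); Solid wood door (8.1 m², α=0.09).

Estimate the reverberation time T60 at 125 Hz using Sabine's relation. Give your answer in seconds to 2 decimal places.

2.09 seconds

Summing Sᵢαᵢ: 0.477 + 1.475 + 2.655 + 0.570 + 0.729 → A = 5.906 sabins.
Room volume: 76.648 m³.
Sabine: RT60 = 0.161 × 76.648 / 5.906 = 2.09 s.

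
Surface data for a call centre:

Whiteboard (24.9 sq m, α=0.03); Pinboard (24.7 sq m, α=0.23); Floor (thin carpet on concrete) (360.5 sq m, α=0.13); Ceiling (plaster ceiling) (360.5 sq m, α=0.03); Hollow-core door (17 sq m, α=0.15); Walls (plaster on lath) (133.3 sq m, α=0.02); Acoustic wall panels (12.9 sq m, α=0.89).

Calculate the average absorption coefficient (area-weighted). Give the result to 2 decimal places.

0.09

S = Σ Sᵢ = 24.9 + 24.7 + 360.5 + 360.5 + 17 + 133.3 + 12.9 = 933.8 sq m.
Σ(Sᵢαᵢ) = 24.9×0.03 + 24.7×0.23 + 360.5×0.13 + 360.5×0.03 + 17×0.15 + 133.3×0.02 + 12.9×0.89 = 80.805.
ᾱ = A/S = 0.09.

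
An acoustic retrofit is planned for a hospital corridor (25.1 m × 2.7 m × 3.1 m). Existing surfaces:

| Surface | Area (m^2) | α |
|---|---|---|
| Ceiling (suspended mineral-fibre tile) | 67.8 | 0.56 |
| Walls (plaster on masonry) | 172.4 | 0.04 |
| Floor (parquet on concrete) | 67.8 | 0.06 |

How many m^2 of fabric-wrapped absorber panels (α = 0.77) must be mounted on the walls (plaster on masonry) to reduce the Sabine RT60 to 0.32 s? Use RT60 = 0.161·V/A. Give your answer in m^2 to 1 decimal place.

Equivalent absorption area: A₁ = 67.8×0.56 + 172.4×0.04 + 67.8×0.06 = 48.932 m^2.
Required A₂ = 0.161·210.087/0.32 = 105.700 sabins.
Absorption to add: 105.700 − 48.932 = 56.768 sabins.
Each m^2 of panel replacing the walls (plaster on masonry) adds (0.77 − 0.04) = 0.73 sabins.
Area = ΔA/Δα = 56.768/0.73 = 77.8 m^2.

77.8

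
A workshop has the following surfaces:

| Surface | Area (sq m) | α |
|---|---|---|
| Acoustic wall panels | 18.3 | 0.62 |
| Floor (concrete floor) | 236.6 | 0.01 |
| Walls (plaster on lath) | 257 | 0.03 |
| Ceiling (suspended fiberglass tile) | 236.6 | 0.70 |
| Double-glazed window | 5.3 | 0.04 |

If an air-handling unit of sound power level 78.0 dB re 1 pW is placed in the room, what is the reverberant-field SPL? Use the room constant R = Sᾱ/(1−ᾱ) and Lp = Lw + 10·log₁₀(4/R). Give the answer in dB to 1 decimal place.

A = 187.254 sabins; S = 753.8 sq m.
ᾱ = 187.254/753.8 = 0.2484; R = Sᾱ/(1−ᾱ) = 187.254/(1−0.2484) = 249.141 sq m.
Lp = 78.0 + 10·log₁₀(4/249.141) = 78.0 + (-17.94) = 60.1 dB.

60.1 dB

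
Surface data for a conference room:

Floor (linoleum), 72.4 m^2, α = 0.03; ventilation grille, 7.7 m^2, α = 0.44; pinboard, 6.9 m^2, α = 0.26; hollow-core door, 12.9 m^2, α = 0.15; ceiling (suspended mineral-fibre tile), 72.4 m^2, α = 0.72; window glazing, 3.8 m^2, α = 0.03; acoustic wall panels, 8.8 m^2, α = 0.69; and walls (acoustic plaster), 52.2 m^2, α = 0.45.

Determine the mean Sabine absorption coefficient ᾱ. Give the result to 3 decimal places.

0.384

Total surface area S = 237.1 m^2.
Weighted sum Σ Sα = 91.093.
ᾱ = A/S = 0.384.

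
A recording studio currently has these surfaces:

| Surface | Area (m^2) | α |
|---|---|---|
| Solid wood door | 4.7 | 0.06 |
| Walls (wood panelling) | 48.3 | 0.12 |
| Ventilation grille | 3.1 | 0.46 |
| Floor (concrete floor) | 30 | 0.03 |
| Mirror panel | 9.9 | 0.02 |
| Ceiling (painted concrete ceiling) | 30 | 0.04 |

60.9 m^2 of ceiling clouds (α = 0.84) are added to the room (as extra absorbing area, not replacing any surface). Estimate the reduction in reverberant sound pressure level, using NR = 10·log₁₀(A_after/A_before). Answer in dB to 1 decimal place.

A_before = Σ Sᵢαᵢ = 4.7*0.06 + 48.3*0.12 + 3.1*0.46 + 30*0.03 + 9.9*0.02 + 30*0.04 = 9.802 sabins.
Treatment contributes 60.9·0.84 = 51.156 sabins.
A_after = 9.802 + 51.156 = 60.958 sabins.
NR = 10·log₁₀(60.958/9.802) = 7.9 dB.

7.9 dB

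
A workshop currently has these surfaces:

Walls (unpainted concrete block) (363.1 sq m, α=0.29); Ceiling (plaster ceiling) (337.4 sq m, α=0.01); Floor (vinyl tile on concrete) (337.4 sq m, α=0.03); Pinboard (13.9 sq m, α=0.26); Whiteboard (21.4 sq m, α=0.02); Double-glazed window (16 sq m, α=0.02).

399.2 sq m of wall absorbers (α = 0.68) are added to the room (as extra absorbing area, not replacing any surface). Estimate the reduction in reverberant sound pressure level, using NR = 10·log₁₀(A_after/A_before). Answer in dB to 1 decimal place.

A_before = Σ Sᵢαᵢ = 363.1×0.29 + 337.4×0.01 + 337.4×0.03 + 13.9×0.26 + 21.4×0.02 + 16×0.02 = 123.157 sabins.
Treatment contributes 399.2·0.68 = 271.456 sabins.
A_after = 123.157 + 271.456 = 394.613 sabins.
NR = 10·log₁₀(394.613/123.157) = 5.1 dB.

5.1 dB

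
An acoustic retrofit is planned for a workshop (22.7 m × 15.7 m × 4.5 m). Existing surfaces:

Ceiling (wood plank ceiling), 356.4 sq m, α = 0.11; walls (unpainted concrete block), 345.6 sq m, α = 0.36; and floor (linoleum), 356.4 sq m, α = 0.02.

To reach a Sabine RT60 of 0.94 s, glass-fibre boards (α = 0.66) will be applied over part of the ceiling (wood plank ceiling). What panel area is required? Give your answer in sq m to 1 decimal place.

Summing Sᵢαᵢ: 39.204 + 124.416 + 7.128 → A₁ = 170.748 sabins.
Required A₂ = 0.161·1603.755/0.94 = 274.686 sabins.
Absorption to add: 274.686 − 170.748 = 103.938 sabins.
Net gain per sq m: Δα = 0.66 − 0.11 = 0.55.
Area = ΔA/Δα = 103.938/0.55 = 189.0 sq m.

189.0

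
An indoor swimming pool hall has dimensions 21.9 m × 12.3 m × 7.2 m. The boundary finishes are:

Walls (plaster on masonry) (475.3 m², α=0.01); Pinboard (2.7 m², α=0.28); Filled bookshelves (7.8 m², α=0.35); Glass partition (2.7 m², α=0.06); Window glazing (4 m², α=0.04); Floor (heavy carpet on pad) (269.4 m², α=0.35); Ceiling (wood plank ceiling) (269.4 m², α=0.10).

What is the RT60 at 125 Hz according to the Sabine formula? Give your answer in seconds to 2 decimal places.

A = Σ Sᵢαᵢ = 475.3·0.01 + 2.7·0.28 + 7.8·0.35 + 2.7·0.06 + 4·0.04 + 269.4·0.35 + 269.4·0.10 = 129.791 sabins.
V = 21.9·12.3·7.2 = 1939.464 m³.
Sabine: RT60 = 0.161 × 1939.464 / 129.791 = 2.41 s.

2.41 sec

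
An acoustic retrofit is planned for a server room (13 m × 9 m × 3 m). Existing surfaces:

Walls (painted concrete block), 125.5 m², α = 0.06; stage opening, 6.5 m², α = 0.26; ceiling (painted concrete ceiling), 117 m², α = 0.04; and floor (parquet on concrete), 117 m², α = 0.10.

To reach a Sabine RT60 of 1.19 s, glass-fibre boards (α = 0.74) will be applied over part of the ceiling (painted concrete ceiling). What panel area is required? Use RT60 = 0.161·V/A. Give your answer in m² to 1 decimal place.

31.3

A₁ = Σ Sᵢαᵢ = 125.5×0.06 + 6.5×0.26 + 117×0.04 + 117×0.10 = 25.600 sabins.
Required A₂ = 0.161·351/1.19 = 47.488 sabins.
Absorption to add: 47.488 − 25.600 = 21.888 sabins.
Each m² of panel replacing the ceiling (painted concrete ceiling) adds (0.74 − 0.04) = 0.70 sabins.
Panel area = 21.888 / 0.70 = 31.3 m².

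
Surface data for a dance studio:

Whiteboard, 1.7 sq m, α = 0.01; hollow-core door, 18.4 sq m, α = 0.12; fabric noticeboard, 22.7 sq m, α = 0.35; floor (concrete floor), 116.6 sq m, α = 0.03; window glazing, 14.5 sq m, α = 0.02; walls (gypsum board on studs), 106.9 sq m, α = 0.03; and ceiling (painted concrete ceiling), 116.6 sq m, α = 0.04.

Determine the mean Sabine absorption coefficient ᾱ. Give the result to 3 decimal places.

S = Σ Sᵢ = 1.7 + 18.4 + 22.7 + 116.6 + 14.5 + 106.9 + 116.6 = 397.4 sq m.
Σ(Sᵢαᵢ) = 1.7·0.01 + 18.4·0.12 + 22.7·0.35 + 116.6·0.03 + 14.5·0.02 + 106.9·0.03 + 116.6·0.04 = 21.829.
ᾱ = A/S = 0.055.

0.055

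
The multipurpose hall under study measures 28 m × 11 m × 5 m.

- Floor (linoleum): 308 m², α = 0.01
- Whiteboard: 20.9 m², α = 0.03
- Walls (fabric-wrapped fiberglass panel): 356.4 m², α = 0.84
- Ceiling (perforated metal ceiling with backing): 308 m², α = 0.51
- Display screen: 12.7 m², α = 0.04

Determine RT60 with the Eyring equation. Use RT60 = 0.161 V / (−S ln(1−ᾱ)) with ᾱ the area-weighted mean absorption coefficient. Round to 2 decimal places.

Total surface area S = 308 + 20.9 + 356.4 + 308 + 12.7 = 1006.0 m².
Absorption A = 308×0.01 + 20.9×0.03 + 356.4×0.84 + 308×0.51 + 12.7×0.04 = 460.671 sabins.
Mean coefficient ᾱ = A/S = 0.4579.
−S·ln(1−ᾱ) = −1006.0 × ln(1 − 0.4579) = 615.979.
V = 28 × 11 × 5 = 1540 m³.
RT60 = 0.161 × 1540 / 615.979 = 0.40 s.

0.40 sec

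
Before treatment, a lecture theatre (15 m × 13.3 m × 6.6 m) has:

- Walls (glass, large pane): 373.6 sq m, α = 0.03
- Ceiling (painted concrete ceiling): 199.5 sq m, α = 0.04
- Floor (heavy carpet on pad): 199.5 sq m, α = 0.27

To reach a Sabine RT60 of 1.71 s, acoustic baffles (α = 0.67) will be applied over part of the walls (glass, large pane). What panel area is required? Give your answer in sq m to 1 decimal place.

Equivalent absorption area: A₁ = 373.6*0.03 + 199.5*0.04 + 199.5*0.27 = 73.053 sq m.
Required A₂ = 0.161·1316.7/1.71 = 123.970 sabins.
Absorption to add: 123.970 − 73.053 = 50.917 sabins.
Net gain per sq m: Δα = 0.67 − 0.03 = 0.64.
Panel area = 50.917 / 0.64 = 79.6 sq m.

79.6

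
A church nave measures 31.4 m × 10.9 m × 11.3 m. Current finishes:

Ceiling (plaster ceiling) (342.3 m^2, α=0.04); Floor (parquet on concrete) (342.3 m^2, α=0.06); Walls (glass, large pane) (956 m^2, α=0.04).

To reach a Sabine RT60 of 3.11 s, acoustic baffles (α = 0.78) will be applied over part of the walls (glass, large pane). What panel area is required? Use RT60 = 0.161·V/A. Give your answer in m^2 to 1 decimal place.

172.6

Total absorption A₁ = 342.3·0.04 + 342.3·0.06 + 956·0.04
  = 13.692 + 20.538 + 38.240 = 72.470 m^2 sabins.
Required A₂ = 0.161·3867.538/3.11 = 200.217 sabins.
ΔA needed = 200.217 − 72.470 = 127.747 sabins.
Net gain per m^2: Δα = 0.78 − 0.04 = 0.74.
Panel area = 127.747 / 0.74 = 172.6 m^2.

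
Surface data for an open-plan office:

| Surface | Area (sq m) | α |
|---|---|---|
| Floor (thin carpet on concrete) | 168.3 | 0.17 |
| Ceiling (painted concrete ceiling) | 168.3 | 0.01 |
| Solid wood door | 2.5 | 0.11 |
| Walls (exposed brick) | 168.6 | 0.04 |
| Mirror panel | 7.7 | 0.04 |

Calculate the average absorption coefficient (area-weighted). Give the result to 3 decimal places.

Total surface area S = 515.4 sq m.
Weighted sum Σ Sα = 37.621.
ᾱ = A/S = 0.073.

0.073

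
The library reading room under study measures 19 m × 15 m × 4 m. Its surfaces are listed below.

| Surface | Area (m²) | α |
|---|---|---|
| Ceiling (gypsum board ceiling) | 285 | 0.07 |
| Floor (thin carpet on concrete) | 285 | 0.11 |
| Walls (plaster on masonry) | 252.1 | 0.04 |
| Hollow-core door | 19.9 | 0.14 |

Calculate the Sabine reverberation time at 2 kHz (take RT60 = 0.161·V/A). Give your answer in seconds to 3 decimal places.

A = Σ Sᵢαᵢ = 285·0.07 + 285·0.11 + 252.1·0.04 + 19.9·0.14 = 64.170 sabins.
V = 19·15·4 = 1140 m³.
T = 0.161 V/A = 0.161·1140/64.170 = 2.860 s.

2.860 seconds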